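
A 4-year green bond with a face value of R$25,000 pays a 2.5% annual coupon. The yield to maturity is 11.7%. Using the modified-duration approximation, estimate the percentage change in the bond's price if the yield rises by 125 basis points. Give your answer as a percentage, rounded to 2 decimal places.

Periodic yield y = 0.117. Modified duration first:
  t   CF        PV=CF/(1+0.117)^t    t·PV
  1       625.00       559.5345       559.5345
  2       625.00       500.9261     1,001.8522
  3       625.00       448.4567     1,345.3700
  4    25,625.00    16,460.8092    65,843.2369
  Σ                 17,969.7265    68,749.9936
P = 17,969.7265; D_Mac = 3.82588 yrs; D_mod = 3.82588/(1+0.117) = 3.42514 yrs.
ΔP/P ≈ -D_mod · Δy = -3.42514 × (+0.0125) = -0.042814 = -4.2814%.

-4.28%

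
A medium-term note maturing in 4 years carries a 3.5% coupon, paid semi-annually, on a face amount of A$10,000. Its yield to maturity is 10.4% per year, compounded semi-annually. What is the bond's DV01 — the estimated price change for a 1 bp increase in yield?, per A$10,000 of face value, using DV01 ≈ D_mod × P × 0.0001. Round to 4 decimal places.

Periodic yield y = 0.052.
  t   CF        PV=CF/(1+0.052)^t    t·PV
  1       175.00       166.3498       166.3498
  2       175.00       158.1272       316.2544
  3       175.00       150.3110       450.9331
  4       175.00       142.8812       571.5248
  5       175.00       135.8186       679.0932
  6       175.00       129.1052       774.6310
  7       175.00       122.7235       859.0648
  8    10,175.00     6,782.7920    54,262.3360
  Σ                  7,788.1086    58,080.1870
P = 7,788.1086; D_Mac = 7.45755 half-year periods = 3.72877 yrs; D_mod = 3.54446 yrs.
DV01 ≈ 3.54446 × 7,788.1086 × 0.0001 = 2.760465.

A$2.7605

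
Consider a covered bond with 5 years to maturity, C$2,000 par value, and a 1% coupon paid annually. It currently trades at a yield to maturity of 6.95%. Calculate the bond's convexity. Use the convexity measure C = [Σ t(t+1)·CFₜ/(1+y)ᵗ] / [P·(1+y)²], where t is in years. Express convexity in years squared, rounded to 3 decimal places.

With y = 0.0695:
  t   CF        PV=CF/(1+0.0695)^t    t·PV        t(t+1)·PV
  1        20.00        18.7003        18.7003          37.4007
  2        20.00        17.4851        34.9702         104.9107
  3        20.00        16.3489        49.0466         196.1864
  4        20.00        15.2865        61.1458         305.7291
  5     2,020.00     1,443.6018     7,218.0092      43,308.0550
  Σ                  1,511.4226     7,381.8721      43,952.2819
P = 1,511.4226.
Convexity = Σ t(t+1)·PV / [P·(1+y)²] = 43,952.2819 / (1,511.4226 × 1.143830) = 25.42342.

25.423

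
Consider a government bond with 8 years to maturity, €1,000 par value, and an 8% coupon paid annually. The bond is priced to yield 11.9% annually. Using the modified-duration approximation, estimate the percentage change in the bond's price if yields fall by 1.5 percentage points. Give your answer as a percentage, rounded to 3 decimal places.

+8.015%

Periodic yield y = 0.119. Modified duration first:
  t   CF        PV=CF/(1+0.119)^t    t·PV
  1        80.00        71.4924        71.4924
  2        80.00        63.8895       127.7791
  3        80.00        57.0952       171.2857
  4        80.00        51.0234       204.0937
  5        80.00        45.5973       227.9867
  6        80.00        40.7483       244.4898
  7        80.00        36.4149       254.9045
  8     1,080.00       439.3221     3,514.5769
  Σ                    805.5833     4,816.6087
P = 805.5833; D_Mac = 5.97903 yrs; D_mod = 5.97903/(1+0.119) = 5.34319 yrs.
ΔP/P ≈ -D_mod · Δy = -5.34319 × (-0.015) = +0.080148 = +8.0148%.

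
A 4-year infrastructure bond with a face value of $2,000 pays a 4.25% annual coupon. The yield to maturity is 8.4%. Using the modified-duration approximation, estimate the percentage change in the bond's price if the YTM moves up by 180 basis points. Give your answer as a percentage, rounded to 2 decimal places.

Periodic yield y = 0.084. Modified duration first:
  t   CF        PV=CF/(1+0.084)^t    t·PV
  1        85.00        78.4133        78.4133
  2        85.00        72.3370       144.6740
  3        85.00        66.7315       200.1946
  4     2,085.00     1,510.0417     6,040.1667
  Σ                  1,727.5235     6,463.4485
P = 1,727.5235; D_Mac = 3.74145 yrs; D_mod = 3.74145/(1+0.084) = 3.45153 yrs.
ΔP/P ≈ -D_mod · Δy = -3.45153 × (+0.018) = -0.062127 = -6.2127%.

-6.21%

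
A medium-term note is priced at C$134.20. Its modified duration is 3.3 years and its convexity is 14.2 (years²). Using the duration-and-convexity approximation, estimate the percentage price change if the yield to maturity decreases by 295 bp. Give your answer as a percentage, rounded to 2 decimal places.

Duration effect: -D_mod·Δy = -3.3 × (-0.0295) = +0.097350
Convexity effect: ½·C·(Δy)² = 0.5 × 14.2 × (-0.0295)² = +0.006178775
ΔP/P ≈ +0.097350 + 0.006178775 = +0.103528775
= +10.3528775%.

+10.35%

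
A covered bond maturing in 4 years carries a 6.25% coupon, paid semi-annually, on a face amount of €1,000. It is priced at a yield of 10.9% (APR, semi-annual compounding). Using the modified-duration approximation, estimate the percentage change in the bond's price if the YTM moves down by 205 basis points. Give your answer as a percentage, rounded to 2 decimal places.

+6.92%

Periodic yield y = 0.0545. Modified duration first:
  t   CF        PV=CF/(1+0.0545)^t    t·PV
  1        31.25        29.6349        29.6349
  2        31.25        28.1033        56.2065
  3        31.25        26.6508        79.9524
  4        31.25        25.2734       101.0936
  5        31.25        23.9672       119.8359
  6        31.25        22.7285       136.3709
  7        31.25        21.5538       150.8766
  8     1,031.25       674.5145     5,396.1160
  Σ                    852.4263     6,070.0869
P = 852.4263; D_Mac = 7.12095 half-year periods = 3.56048 yrs; D_mod = 3.56048/(1+0.0545) = 3.37646 yrs.
ΔP/P ≈ -D_mod · Δy = -3.37646 × (-0.0205) = +0.069217 = +6.9217%.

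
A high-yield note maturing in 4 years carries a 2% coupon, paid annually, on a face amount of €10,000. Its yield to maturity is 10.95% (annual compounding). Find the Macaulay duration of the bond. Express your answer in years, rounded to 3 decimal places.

3.860 years

Periodic yield y = 0.1095. Discount each cash flow and weight by its year:
  t   CF        PV=CF/(1+0.1095)^t    t·PV
  1       200.00       180.2614       180.2614
  2       200.00       162.4708       324.9416
  3       200.00       146.4361       439.3082
  4    10,200.00     6,731.1760    26,924.7040
  Σ                  7,220.3443    27,869.2152
Price P = Σ PV = 7,220.3443.
Macaulay duration = Σ(t·PV) / P = 27,869.2152 / 7,220.3443 = 3.85982 years.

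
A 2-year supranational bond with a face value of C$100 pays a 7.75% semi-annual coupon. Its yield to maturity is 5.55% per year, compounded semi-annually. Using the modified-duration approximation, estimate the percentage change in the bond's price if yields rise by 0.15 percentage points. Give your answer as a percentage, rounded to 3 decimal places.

Periodic yield y = 0.02775. Modified duration first:
  t   CF        PV=CF/(1+0.02775)^t    t·PV
  1        3.875         3.7704         3.7704
  2        3.875         3.6686         7.3371
  3        3.875         3.5695        10.7085
  4      103.875        93.1024       372.4098
  Σ                    104.1109       394.2258
P = 104.1109; D_Mac = 3.78660 half-year periods = 1.89330 yrs; D_mod = 1.89330/(1+0.02775) = 1.84218 yrs.
ΔP/P ≈ -D_mod · Δy = -1.84218 × (+0.0015) = -0.002763 = -0.2763%.

-0.276%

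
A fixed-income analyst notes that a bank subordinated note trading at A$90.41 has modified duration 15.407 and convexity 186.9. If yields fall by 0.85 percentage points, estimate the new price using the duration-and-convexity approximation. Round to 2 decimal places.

A$102.86

Duration effect: -D_mod·Δy = -15.407 × (-0.0085) = +0.1309595
Convexity effect: ½·C·(Δy)² = 0.5 × 186.9 × (-0.0085)² = +0.0067517625
ΔP/P ≈ +0.1309595 + 0.0067517625 = +0.1377112625
New price ≈ 90.41 × (1 + 0.1377112625) = 102.860475242625.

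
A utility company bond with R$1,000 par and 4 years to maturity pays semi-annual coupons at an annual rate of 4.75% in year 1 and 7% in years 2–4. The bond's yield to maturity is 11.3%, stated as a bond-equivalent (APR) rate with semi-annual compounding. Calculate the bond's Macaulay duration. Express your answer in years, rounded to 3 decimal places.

3.585 years

Periodic yield y = 0.0565. Discount each cash flow and weight by its period:
  t   CF        PV=CF/(1+0.0565)^t    t·PV
  1        23.75        22.4799        22.4799
  2        23.75        21.2777        42.5554
  3        35.00        29.6797        89.0391
  4        35.00        28.0925       112.3699
  5        35.00        26.5901       132.9507
  6        35.00        25.1681       151.0088
  7        35.00        23.8222       166.7553
  8     1,035.00       666.7827     5,334.2618
  Σ                    843.8929     6,051.4208
Price P = Σ PV = 843.8929.
Macaulay duration = Σ(t·PV) / P = 6,051.4208 / 843.8929 = 7.17084 half-year periods.
In years: 7.17084 / 2 = 3.58542 years.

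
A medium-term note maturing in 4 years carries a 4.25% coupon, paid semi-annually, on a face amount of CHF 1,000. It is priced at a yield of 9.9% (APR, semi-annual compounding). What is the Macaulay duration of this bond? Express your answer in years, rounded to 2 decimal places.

3.68 years

Periodic yield y = 0.0495. Discount each cash flow and weight by its period:
  t   CF        PV=CF/(1+0.0495)^t    t·PV
  1        21.25        20.2477        20.2477
  2        21.25        19.2927        38.5855
  3        21.25        18.3828        55.1484
  4        21.25        17.5158        70.0631
  5        21.25        16.6896        83.4482
  6        21.25        15.9025        95.4148
  7        21.25        15.1524       106.0669
  8     1,021.25       693.8611     5,550.8886
  Σ                    817.0446     6,019.8631
Price P = Σ PV = 817.0446.
Macaulay duration = Σ(t·PV) / P = 6,019.8631 / 817.0446 = 7.36785 half-year periods.
In years: 7.36785 / 2 = 3.68393 years.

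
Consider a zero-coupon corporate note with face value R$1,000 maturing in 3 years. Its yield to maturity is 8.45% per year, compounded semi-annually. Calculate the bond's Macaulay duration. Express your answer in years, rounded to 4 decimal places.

A zero-coupon bond has a single cash flow at maturity, so its Macaulay duration equals its maturity: 3 years.
(Equivalently: 6 semi-annual periods ÷ 2 = 3 years.)

3.0000 years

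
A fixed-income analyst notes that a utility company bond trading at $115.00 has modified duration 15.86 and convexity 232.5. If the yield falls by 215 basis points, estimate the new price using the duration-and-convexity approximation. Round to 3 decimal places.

Duration effect: -D_mod·Δy = -15.86 × (-0.0215) = +0.340990
Convexity effect: ½·C·(Δy)² = 0.5 × 232.5 × (-0.0215)² = +0.0537365625
ΔP/P ≈ +0.340990 + 0.0537365625 = +0.3947265625
New price ≈ 115.00 × (1 + 0.3947265625) = 160.3935546875.

$160.394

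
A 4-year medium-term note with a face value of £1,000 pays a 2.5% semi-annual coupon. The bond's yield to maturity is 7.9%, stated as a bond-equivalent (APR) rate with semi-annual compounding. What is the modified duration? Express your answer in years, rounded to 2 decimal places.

3.66 years

Periodic yield y = 0.0395. First find Macaulay duration:
  t   CF        PV=CF/(1+0.0395)^t    t·PV
  1        12.50        12.0250        12.0250
  2        12.50        11.5681        23.1361
  3        12.50        11.1285        33.3855
  4        12.50        10.7056        42.8225
  5        12.50        10.2988        51.4941
  6        12.50         9.9075        59.4449
  7        12.50         9.5310        66.7170
  8     1,012.50       742.6755     5,941.4038
  Σ                    817.8400     6,230.4289
P = 817.8400; Macaulay duration = 6,230.4289 / 817.8400 = 7.61815 half-year periods = 3.80908 years.
Modified duration = D_Mac / (1 + y) = 3.80908 / 1.0395 = 3.66433 years.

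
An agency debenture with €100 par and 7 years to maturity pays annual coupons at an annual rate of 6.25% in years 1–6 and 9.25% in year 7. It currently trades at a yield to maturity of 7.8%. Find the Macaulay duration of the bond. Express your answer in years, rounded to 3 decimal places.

Periodic yield y = 0.078. Discount each cash flow and weight by its year:
  t   CF        PV=CF/(1+0.078)^t    t·PV
  1         6.25         5.7978         5.7978
  2         6.25         5.3783        10.7565
  3         6.25         4.9891        14.9674
  4         6.25         4.6281        18.5125
  5         6.25         4.2933        21.4663
  6         6.25         3.9826        23.8956
  7       109.25        64.5788       452.0518
  Σ                     93.6480       547.4478
Price P = Σ PV = 93.6480.
Macaulay duration = Σ(t·PV) / P = 547.4478 / 93.6480 = 5.84581 years.

5.846 years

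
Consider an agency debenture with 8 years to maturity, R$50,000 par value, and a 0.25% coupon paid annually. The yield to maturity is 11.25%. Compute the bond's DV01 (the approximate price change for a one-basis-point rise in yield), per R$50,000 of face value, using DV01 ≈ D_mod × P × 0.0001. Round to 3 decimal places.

R$15.550

Periodic yield y = 0.1125.
  t   CF        PV=CF/(1+0.1125)^t    t·PV
  1       125.00       112.3596       112.3596
  2       125.00       100.9973       201.9947
  3       125.00        90.7841       272.3524
  4       125.00        81.6037       326.4149
  5       125.00        73.3517       366.7583
  6       125.00        65.9341       395.6044
  7       125.00        59.2666       414.8661
  8    50,125.00    21,362.6059   170,900.8471
  Σ                 21,946.9029   172,991.1974
P = 21,946.9029; D_Mac = 7.88226 yrs; D_mod = 7.08518 yrs.
DV01 ≈ 7.08518 × 21,946.9029 × 0.0001 = 15.549771.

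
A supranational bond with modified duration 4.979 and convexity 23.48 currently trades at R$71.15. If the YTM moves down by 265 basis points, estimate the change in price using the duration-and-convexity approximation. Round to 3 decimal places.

Duration effect: -D_mod·Δy = -4.979 × (-0.0265) = +0.1319435
Convexity effect: ½·C·(Δy)² = 0.5 × 23.48 × (-0.0265)² = +0.008244415
ΔP/P ≈ +0.1319435 + 0.008244415 = +0.140187915
ΔP ≈ 71.15 × (+0.140187915) = +9.97437015225.

+R$9.974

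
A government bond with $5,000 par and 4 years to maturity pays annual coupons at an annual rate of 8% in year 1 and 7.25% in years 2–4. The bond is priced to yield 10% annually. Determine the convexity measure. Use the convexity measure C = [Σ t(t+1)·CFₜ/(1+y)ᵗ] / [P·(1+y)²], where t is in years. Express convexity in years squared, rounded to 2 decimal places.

With y = 0.1:
  t   CF        PV=CF/(1+0.1)^t    t·PV        t(t+1)·PV
  1       400.00       363.6364       363.6364         727.2727
  2       362.50       299.5868       599.1736       1,797.5207
  3       362.50       272.3516       817.0548       3,268.2194
  4     5,362.50     3,662.6597    14,650.6386      73,253.1931
  Σ                  4,598.2344    16,430.5034      79,046.2059
P = 4,598.2344.
Convexity = Σ t(t+1)·PV / [P·(1+y)²] = 79,046.2059 / (4,598.2344 × 1.210000) = 14.20707.

14.21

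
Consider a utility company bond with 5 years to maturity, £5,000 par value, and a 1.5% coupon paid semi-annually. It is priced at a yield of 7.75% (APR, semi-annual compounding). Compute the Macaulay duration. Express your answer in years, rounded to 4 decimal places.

Periodic yield y = 0.03875. Discount each cash flow and weight by its period:
  t   CF        PV=CF/(1+0.03875)^t    t·PV
  1        37.50        36.1011        36.1011
  2        37.50        34.7544        69.5087
  3        37.50        33.4579       100.3736
  4        37.50        32.2097       128.8389
  5        37.50        31.0082       155.0408
  6        37.50        29.8514       179.1085
  7        37.50        28.7378       201.1648
  8        37.50        27.6658       221.3263
  9        37.50        26.6337       239.7035
  10    5,037.50     3,444.3295    34,443.2950
  Σ                  3,724.7495    35,774.4613
Price P = Σ PV = 3,724.7495.
Macaulay duration = Σ(t·PV) / P = 35,774.4613 / 3,724.7495 = 9.60453 half-year periods.
In years: 9.60453 / 2 = 4.80226 years.

4.8023 years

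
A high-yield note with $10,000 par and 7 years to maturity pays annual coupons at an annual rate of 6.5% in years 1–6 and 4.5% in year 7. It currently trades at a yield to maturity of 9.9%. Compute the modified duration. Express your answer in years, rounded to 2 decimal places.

Periodic yield y = 0.099. First find Macaulay duration:
  t   CF        PV=CF/(1+0.099)^t    t·PV
  1       650.00       591.4468       591.4468
  2       650.00       538.1681     1,076.3363
  3       650.00       489.6889     1,469.0668
  4       650.00       445.5768     1,782.3073
  5       650.00       405.4384     2,027.1921
  6       650.00       368.9158     2,213.4945
  7    10,450.00     5,396.7518    37,777.2625
  Σ                  8,235.9866    46,937.1061
P = 8,235.9866; Macaulay duration = 46,937.1061 / 8,235.9866 = 5.69903 years.
Modified duration = D_Mac / (1 + y) = 5.69903 / 1.099 = 5.18565 years.

5.19 years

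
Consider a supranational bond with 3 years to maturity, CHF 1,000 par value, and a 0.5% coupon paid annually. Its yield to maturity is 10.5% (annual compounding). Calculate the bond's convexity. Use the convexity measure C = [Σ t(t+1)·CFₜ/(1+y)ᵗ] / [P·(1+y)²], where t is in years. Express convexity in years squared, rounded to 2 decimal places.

9.75

With y = 0.105:
  t   CF        PV=CF/(1+0.105)^t    t·PV        t(t+1)·PV
  1         5.00         4.5249         4.5249           9.0498
  2         5.00         4.0949         8.1898          24.5695
  3     1,005.00       744.8678     2,234.6035       8,938.4142
  Σ                    753.4877     2,247.3183       8,972.0335
P = 753.4877.
Convexity = Σ t(t+1)·PV / [P·(1+y)²] = 8,972.0335 / (753.4877 × 1.221025) = 9.75192.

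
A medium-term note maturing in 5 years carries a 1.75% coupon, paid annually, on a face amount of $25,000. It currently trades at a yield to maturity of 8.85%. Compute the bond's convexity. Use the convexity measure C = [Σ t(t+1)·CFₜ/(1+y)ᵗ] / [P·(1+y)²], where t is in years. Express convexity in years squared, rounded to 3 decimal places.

With y = 0.0885:
  t   CF        PV=CF/(1+0.0885)^t    t·PV        t(t+1)·PV
  1       437.50       401.9293       401.9293         803.8585
  2       437.50       369.2506       738.5012       2,215.5035
  3       437.50       339.2288     1,017.6865       4,070.7460
  4       437.50       311.6480     1,246.5919       6,232.9597
  5    25,437.50    16,646.8574    83,234.2871     499,405.7224
  Σ                 18,068.9141    86,638.9959     512,728.7902
P = 18,068.9141.
Convexity = Σ t(t+1)·PV / [P·(1+y)²] = 512,728.7902 / (18,068.9141 × 1.184832) = 23.94963.

23.950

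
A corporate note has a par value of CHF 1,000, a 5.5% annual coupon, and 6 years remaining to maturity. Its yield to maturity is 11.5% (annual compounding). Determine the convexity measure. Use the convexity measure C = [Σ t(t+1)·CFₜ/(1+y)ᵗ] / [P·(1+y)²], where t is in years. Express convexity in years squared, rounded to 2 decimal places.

With y = 0.115:
  t   CF        PV=CF/(1+0.115)^t    t·PV        t(t+1)·PV
  1        55.00        49.3274        49.3274          98.6547
  2        55.00        44.2398        88.4796         265.4387
  3        55.00        39.6769       119.0308         476.1232
  4        55.00        35.5847       142.3388         711.6939
  5        55.00        31.9145       159.5726         957.4357
  6     1,055.00       549.0391     3,294.2345      23,059.6412
  Σ                    749.7824     3,852.9836      25,568.9873
P = 749.7824.
Convexity = Σ t(t+1)·PV / [P·(1+y)²] = 25,568.9873 / (749.7824 × 1.243225) = 27.43017.

27.43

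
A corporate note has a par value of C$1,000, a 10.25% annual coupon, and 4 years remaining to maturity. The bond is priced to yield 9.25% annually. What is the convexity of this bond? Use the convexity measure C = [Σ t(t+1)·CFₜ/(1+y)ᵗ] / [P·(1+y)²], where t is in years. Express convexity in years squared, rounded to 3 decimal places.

13.900

With y = 0.0925:
  t   CF        PV=CF/(1+0.0925)^t    t·PV        t(t+1)·PV
  1       102.50        93.8215        93.8215         187.6430
  2       102.50        85.8778       171.7556         515.2669
  3       102.50        78.6067       235.8201         943.2803
  4     1,102.50       773.9142     3,095.6568      15,478.2840
  Σ                  1,032.2202     3,597.0540      17,124.4742
P = 1,032.2202.
Convexity = Σ t(t+1)·PV / [P·(1+y)²] = 17,124.4742 / (1,032.2202 × 1.193556) = 13.89959.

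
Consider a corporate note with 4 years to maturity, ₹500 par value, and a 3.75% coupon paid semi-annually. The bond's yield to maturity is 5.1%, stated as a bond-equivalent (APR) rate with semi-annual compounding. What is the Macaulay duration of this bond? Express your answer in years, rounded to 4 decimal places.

Periodic yield y = 0.0255. Discount each cash flow and weight by its period:
  t   CF        PV=CF/(1+0.0255)^t    t·PV
  1        9.375         9.1419         9.1419
  2        9.375         8.9146        17.8291
  3        9.375         8.6929        26.0787
  4        9.375         8.4767        33.9069
  5        9.375         8.2660        41.3298
  6        9.375         8.0604        48.3625
  7        9.375         7.8600        55.0199
  8      509.375       416.4399     3,331.5190
  Σ                    475.8523     3,563.1878
Price P = Σ PV = 475.8523.
Macaulay duration = Σ(t·PV) / P = 3,563.1878 / 475.8523 = 7.48801 half-year periods.
In years: 7.48801 / 2 = 3.74401 years.

3.7440 years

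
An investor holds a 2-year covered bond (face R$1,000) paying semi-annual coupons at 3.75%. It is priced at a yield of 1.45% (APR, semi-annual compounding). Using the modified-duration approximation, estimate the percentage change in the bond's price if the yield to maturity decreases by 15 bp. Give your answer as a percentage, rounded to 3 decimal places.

Periodic yield y = 0.00725. Modified duration first:
  t   CF        PV=CF/(1+0.00725)^t    t·PV
  1        18.75        18.6150        18.6150
  2        18.75        18.4811        36.9621
  3        18.75        18.3480        55.0441
  4     1,018.75       989.7341     3,958.9363
  Σ                  1,045.1782     4,069.5575
P = 1,045.1782; D_Mac = 3.89365 half-year periods = 1.94682 yrs; D_mod = 1.94682/(1+0.00725) = 1.93281 yrs.
ΔP/P ≈ -D_mod · Δy = -1.93281 × (-0.0015) = +0.002899 = +0.2899%.

+0.290%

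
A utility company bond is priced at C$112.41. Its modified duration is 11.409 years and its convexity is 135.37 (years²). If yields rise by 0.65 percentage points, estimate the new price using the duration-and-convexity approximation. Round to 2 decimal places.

C$104.40

Duration effect: -D_mod·Δy = -11.409 × (+0.0065) = -0.0741585
Convexity effect: ½·C·(Δy)² = 0.5 × 135.37 × (0.0065)² = +0.00285969125
ΔP/P ≈ -0.0741585 + 0.00285969125 = -0.07129880875
New price ≈ 112.41 × (1 - 0.07129880875) = 104.3953009084125.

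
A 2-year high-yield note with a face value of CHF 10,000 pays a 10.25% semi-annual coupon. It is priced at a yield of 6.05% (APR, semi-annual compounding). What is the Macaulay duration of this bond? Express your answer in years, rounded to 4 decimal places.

Periodic yield y = 0.03025. Discount each cash flow and weight by its period:
  t   CF        PV=CF/(1+0.03025)^t    t·PV
  1       512.50       497.4521       497.4521
  2       512.50       482.8460       965.6920
  3       512.50       468.6688     1,406.0063
  4    10,512.50     9,331.1574    37,324.6297
  Σ                 10,780.1242    40,193.7800
Price P = Σ PV = 10,780.1242.
Macaulay duration = Σ(t·PV) / P = 40,193.7800 / 10,780.1242 = 3.72851 half-year periods.
In years: 3.72851 / 2 = 1.86425 years.

1.8643 years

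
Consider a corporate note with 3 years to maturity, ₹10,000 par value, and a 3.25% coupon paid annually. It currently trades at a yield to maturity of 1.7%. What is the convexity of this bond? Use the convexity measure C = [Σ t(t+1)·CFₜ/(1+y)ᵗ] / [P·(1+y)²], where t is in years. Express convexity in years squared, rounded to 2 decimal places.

With y = 0.017:
  t   CF        PV=CF/(1+0.017)^t    t·PV        t(t+1)·PV
  1       325.00       319.5674       319.5674         639.1347
  2       325.00       314.2255       628.4510       1,885.3531
  3    10,325.00     9,815.8339    29,447.5018     117,790.0070
  Σ                 10,449.6268    30,395.5201     120,314.4948
P = 10,449.6268.
Convexity = Σ t(t+1)·PV / [P·(1+y)²] = 120,314.4948 / (10,449.6268 × 1.034289) = 11.13205.

11.13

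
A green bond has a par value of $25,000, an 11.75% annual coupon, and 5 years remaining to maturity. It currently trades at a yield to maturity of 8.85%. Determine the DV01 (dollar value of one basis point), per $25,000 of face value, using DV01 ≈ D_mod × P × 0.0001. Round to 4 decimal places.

$10.4984

Periodic yield y = 0.0885.
  t   CF        PV=CF/(1+0.0885)^t    t·PV
  1     2,937.50     2,698.6679     2,698.6679
  2     2,937.50     2,479.2539     4,958.5078
  3     2,937.50     2,277.6793     6,833.0379
  4     2,937.50     2,092.4936     8,369.9745
  5    27,937.50    18,282.9122    91,414.5610
  Σ                 27,831.0069   114,274.7491
P = 27,831.0069; D_Mac = 4.10602 yrs; D_mod = 3.77218 yrs.
DV01 ≈ 3.77218 × 27,831.0069 × 0.0001 = 10.498369.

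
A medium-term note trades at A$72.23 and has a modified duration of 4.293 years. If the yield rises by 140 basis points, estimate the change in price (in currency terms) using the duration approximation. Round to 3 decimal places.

Duration approximation: ΔP/P ≈ -D_mod · Δy = -4.293 × (+0.014) = -0.060102.
ΔP ≈ 72.23 × (-0.060102) = -4.34116746.

-A$4.341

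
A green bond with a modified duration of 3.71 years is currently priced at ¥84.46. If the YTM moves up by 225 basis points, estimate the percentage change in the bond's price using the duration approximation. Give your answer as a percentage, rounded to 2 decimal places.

Duration approximation: ΔP/P ≈ -D_mod · Δy = -3.71 × (+0.0225) = -0.083475.
As a percentage: -8.3475%.

-8.35%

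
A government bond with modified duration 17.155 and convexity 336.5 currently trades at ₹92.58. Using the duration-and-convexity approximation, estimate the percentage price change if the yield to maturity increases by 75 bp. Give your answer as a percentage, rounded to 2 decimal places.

Duration effect: -D_mod·Δy = -17.155 × (+0.0075) = -0.1286625
Convexity effect: ½·C·(Δy)² = 0.5 × 336.5 × (0.0075)² = +0.0094640625
ΔP/P ≈ -0.1286625 + 0.0094640625 = -0.1191984375
= -11.91984375%.

-11.92%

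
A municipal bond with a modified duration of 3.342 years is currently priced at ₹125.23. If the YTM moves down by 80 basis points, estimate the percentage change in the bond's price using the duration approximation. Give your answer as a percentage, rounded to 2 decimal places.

+2.67%

Duration approximation: ΔP/P ≈ -D_mod · Δy = -3.342 × (-0.008) = +0.026736.
As a percentage: +2.6736%.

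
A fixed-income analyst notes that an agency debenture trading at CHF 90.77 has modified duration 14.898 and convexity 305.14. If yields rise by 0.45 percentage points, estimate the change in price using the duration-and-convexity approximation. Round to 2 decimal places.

Duration effect: -D_mod·Δy = -14.898 × (+0.0045) = -0.067041
Convexity effect: ½·C·(Δy)² = 0.5 × 305.14 × (0.0045)² = +0.0030895425
ΔP/P ≈ -0.067041 + 0.0030895425 = -0.0639514575
ΔP ≈ 90.77 × (-0.0639514575) = -5.804873797275.

-CHF 5.80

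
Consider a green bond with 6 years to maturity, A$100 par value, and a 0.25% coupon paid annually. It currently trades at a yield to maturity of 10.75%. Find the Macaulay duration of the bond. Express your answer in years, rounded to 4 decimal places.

Periodic yield y = 0.1075. Discount each cash flow and weight by its year:
  t   CF        PV=CF/(1+0.1075)^t    t·PV
  1         0.25         0.2257         0.2257
  2         0.25         0.2038         0.4076
  3         0.25         0.1840         0.5521
  4         0.25         0.1662         0.6647
  5         0.25         0.1500         0.7502
  6       100.25        54.3278       325.9667
  Σ                     55.2576       328.5671
Price P = Σ PV = 55.2576.
Macaulay duration = Σ(t·PV) / P = 328.5671 / 55.2576 = 5.94610 years.

5.9461 years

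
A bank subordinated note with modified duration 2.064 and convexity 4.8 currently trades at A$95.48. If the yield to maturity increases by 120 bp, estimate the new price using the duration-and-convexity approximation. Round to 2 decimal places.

A$93.15

Duration effect: -D_mod·Δy = -2.064 × (+0.012) = -0.024768
Convexity effect: ½·C·(Δy)² = 0.5 × 4.8 × (0.012)² = +0.0003456
ΔP/P ≈ -0.024768 + 0.0003456 = -0.0244224
New price ≈ 95.48 × (1 - 0.0244224) = 93.148149248.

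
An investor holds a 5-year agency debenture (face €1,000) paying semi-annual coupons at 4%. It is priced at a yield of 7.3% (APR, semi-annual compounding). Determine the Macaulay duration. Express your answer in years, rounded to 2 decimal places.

Periodic yield y = 0.0365. Discount each cash flow and weight by its period:
  t   CF        PV=CF/(1+0.0365)^t    t·PV
  1        20.00        19.2957        19.2957
  2        20.00        18.6162        37.2324
  3        20.00        17.9607        53.8820
  4        20.00        17.3282        69.3127
  5        20.00        16.7180        83.5898
  6        20.00        16.1292        96.7755
  7        20.00        15.5613       108.9288
  8        20.00        15.0133       120.1062
  9        20.00        14.4846       130.3613
  10    1,020.00       712.7006     7,127.0057
  Σ                    863.8077     7,846.4902
Price P = Σ PV = 863.8077.
Macaulay duration = Σ(t·PV) / P = 7,846.4902 / 863.8077 = 9.08361 half-year periods.
In years: 9.08361 / 2 = 4.54180 years.

4.54 years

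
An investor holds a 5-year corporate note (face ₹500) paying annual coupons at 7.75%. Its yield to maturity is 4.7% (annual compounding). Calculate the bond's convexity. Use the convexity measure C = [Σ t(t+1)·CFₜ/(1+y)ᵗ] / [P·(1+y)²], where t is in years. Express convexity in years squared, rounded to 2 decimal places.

With y = 0.047:
  t   CF        PV=CF/(1+0.047)^t    t·PV        t(t+1)·PV
  1        38.75        37.0105        37.0105          74.0210
  2        38.75        35.3491        70.6982         212.0946
  3        38.75        33.7623       101.2868         405.1473
  4        38.75        32.2467       128.9867         644.9336
  5       538.75       428.2071     2,141.0356      12,846.2133
  Σ                    566.5757     2,479.0178      14,182.4097
P = 566.5757.
Convexity = Σ t(t+1)·PV / [P·(1+y)²] = 14,182.4097 / (566.5757 × 1.096209) = 22.83488.

22.83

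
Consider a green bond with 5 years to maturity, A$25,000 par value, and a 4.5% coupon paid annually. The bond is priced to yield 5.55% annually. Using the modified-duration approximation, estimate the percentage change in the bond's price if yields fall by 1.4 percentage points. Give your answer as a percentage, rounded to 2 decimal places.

+6.07%

Periodic yield y = 0.0555. Modified duration first:
  t   CF        PV=CF/(1+0.0555)^t    t·PV
  1     1,125.00     1,065.8456     1,065.8456
  2     1,125.00     1,009.8016     2,019.6032
  3     1,125.00       956.7045     2,870.1135
  4     1,125.00       906.3993     3,625.5973
  5    26,125.00    19,941.8346    99,709.1732
  Σ                 23,880.5856   109,290.3327
P = 23,880.5856; D_Mac = 4.57653 yrs; D_mod = 4.57653/(1+0.0555) = 4.33589 yrs.
ΔP/P ≈ -D_mod · Δy = -4.33589 × (-0.014) = +0.060702 = +6.0702%.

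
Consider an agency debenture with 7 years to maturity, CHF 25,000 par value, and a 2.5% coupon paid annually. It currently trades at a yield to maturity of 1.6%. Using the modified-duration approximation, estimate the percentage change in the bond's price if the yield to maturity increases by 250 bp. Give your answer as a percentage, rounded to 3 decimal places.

-16.055%

Periodic yield y = 0.016. Modified duration first:
  t   CF        PV=CF/(1+0.016)^t    t·PV
  1       625.00       615.1575       615.1575
  2       625.00       605.4700     1,210.9399
  3       625.00       595.9350     1,787.8050
  4       625.00       586.5502     2,346.2008
  5       625.00       577.3132     2,886.5659
  6       625.00       568.2216     3,409.3298
  7    25,625.00    22,930.2040   160,511.4280
  Σ                 26,478.8515   172,767.4270
P = 26,478.8515; D_Mac = 6.52473 yrs; D_mod = 6.52473/(1+0.016) = 6.42198 yrs.
ΔP/P ≈ -D_mod · Δy = -6.42198 × (+0.025) = -0.160550 = -16.0550%.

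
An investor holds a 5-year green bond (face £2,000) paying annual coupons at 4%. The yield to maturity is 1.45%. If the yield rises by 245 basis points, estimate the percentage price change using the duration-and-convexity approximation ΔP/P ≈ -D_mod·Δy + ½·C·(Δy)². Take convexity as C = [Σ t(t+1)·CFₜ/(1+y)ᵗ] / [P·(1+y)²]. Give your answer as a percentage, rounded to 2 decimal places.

With y = 0.0145:
  t   CF        PV=CF/(1+0.0145)^t    t·PV        t(t+1)·PV
  1        80.00        78.8566        78.8566         157.7132
  2        80.00        77.7295       155.4590         466.3770
  3        80.00        76.6185       229.8556         919.4224
  4        80.00        75.5234       302.0938       1,510.4689
  5     2,080.00     1,935.5441     9,677.7207      58,066.3240
  Σ                  2,244.2722    10,443.9856      61,120.3054
P = 2,244.2722; D_Mac = 4.65362 yrs; D_mod = 4.58711 yrs; C = 26.46098.
Duration effect: -4.58711 × (+0.0245) = -0.112384
Convexity effect: 0.5 × 26.46098 × (0.0245)² = +0.0079416
ΔP/P ≈ -0.112384 + 0.0079416 = -0.104442 = -10.4442%.

-10.44%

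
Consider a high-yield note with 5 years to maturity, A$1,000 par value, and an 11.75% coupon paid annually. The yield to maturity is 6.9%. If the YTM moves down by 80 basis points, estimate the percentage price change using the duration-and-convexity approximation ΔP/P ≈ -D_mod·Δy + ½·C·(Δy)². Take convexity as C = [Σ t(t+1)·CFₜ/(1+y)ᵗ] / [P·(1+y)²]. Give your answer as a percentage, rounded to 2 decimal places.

With y = 0.069:
  t   CF        PV=CF/(1+0.069)^t    t·PV        t(t+1)·PV
  1       117.50       109.9158       109.9158         219.8316
  2       117.50       102.8211       205.6423         616.9269
  3       117.50        96.1844       288.5533       1,154.2131
  4       117.50        89.9761       359.9043       1,799.5215
  5     1,117.50       800.4957     4,002.4785      24,014.8711
  Σ                  1,199.3932     4,966.4942      27,805.3643
P = 1,199.3932; D_Mac = 4.14084 yrs; D_mod = 3.87356 yrs; C = 20.28671.
Duration effect: -3.87356 × (-0.008) = +0.030989
Convexity effect: 0.5 × 20.28671 × (-0.008)² = +0.0006492
ΔP/P ≈ +0.030989 + 0.0006492 = +0.031638 = +3.1638%.

+3.16%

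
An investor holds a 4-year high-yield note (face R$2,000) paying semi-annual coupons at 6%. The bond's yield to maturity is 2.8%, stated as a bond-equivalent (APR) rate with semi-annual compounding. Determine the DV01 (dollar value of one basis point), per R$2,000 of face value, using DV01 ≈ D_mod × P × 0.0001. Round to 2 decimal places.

R$0.80

Periodic yield y = 0.014.
  t   CF        PV=CF/(1+0.014)^t    t·PV
  1        60.00        59.1716        59.1716
  2        60.00        58.3546       116.7093
  3        60.00        57.5489       172.6468
  4        60.00        56.7544       227.0175
  5        60.00        55.9708       279.8540
  6        60.00        55.1980       331.1881
  7        60.00        54.4359       381.0514
  8     2,060.00     1,843.1623    14,745.2985
  Σ                  2,240.5966    16,312.9373
P = 2,240.5966; D_Mac = 7.28062 half-year periods = 3.64031 yrs; D_mod = 3.59005 yrs.
DV01 ≈ 3.59005 × 2,240.5966 × 0.0001 = 0.804385.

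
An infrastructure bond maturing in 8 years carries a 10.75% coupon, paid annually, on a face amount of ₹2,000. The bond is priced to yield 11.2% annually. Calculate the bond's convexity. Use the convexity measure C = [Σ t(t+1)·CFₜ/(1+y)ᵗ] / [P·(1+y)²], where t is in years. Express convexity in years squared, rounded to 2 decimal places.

With y = 0.112:
  t   CF        PV=CF/(1+0.112)^t    t·PV        t(t+1)·PV
  1       215.00       193.3453       193.3453         386.6906
  2       215.00       173.8717       347.7434       1,043.2302
  3       215.00       156.3594       469.0783       1,876.3132
  4       215.00       140.6110       562.4440       2,812.2201
  5       215.00       126.4487       632.2437       3,793.4624
  6       215.00       113.7129       682.2774       4,775.9418
  7       215.00       102.2598       715.8186       5,726.5489
  8     2,215.00       947.4045     7,579.2358      68,213.1223
  Σ                  1,954.0134    11,182.1866      88,627.5296
P = 1,954.0134.
Convexity = Σ t(t+1)·PV / [P·(1+y)²] = 88,627.5296 / (1,954.0134 × 1.236544) = 36.68019.

36.68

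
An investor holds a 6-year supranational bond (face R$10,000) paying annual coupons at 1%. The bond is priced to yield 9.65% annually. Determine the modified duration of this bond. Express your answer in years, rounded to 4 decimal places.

Periodic yield y = 0.0965. First find Macaulay duration:
  t   CF        PV=CF/(1+0.0965)^t    t·PV
  1       100.00        91.1993        91.1993
  2       100.00        83.1731       166.3461
  3       100.00        75.8532       227.5597
  4       100.00        69.1776       276.7104
  5       100.00        63.0895       315.4473
  6    10,100.00     5,811.2500    34,867.4999
  Σ                  6,193.7426    35,944.7627
P = 6,193.7426; Macaulay duration = 35,944.7627 / 6,193.7426 = 5.80340 years.
Modified duration = D_Mac / (1 + y) = 5.80340 / 1.0965 = 5.29266 years.

5.2927 years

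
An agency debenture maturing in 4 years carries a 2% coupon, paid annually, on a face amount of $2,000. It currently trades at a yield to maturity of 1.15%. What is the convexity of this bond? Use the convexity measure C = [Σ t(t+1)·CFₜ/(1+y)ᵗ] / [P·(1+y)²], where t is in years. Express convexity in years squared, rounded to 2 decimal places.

With y = 0.0115:
  t   CF        PV=CF/(1+0.0115)^t    t·PV        t(t+1)·PV
  1        40.00        39.5452        39.5452          79.0905
  2        40.00        39.0956        78.1913         234.5738
  3        40.00        38.6511       115.9534         463.8137
  4     2,040.00     1,948.7971     7,795.1883      38,975.9415
  Σ                  2,066.0891     8,028.8782      39,753.4194
P = 2,066.0891.
Convexity = Σ t(t+1)·PV / [P·(1+y)²] = 39,753.4194 / (2,066.0891 × 1.023132) = 18.80588.

18.81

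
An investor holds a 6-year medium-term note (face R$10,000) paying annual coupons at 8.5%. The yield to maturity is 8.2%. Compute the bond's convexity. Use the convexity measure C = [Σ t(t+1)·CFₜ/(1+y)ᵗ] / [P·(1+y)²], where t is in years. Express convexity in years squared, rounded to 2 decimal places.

27.60

With y = 0.082:
  t   CF        PV=CF/(1+0.082)^t    t·PV        t(t+1)·PV
  1       850.00       785.5823       785.5823       1,571.1645
  2       850.00       726.0464     1,452.0929       4,356.2787
  3       850.00       671.0226     2,013.0678       8,052.2711
  4       850.00       620.1688     2,480.6750      12,403.3751
  5       850.00       573.1689     2,865.8445      17,195.0672
  6    10,850.00     6,761.8600    40,571.1599     283,998.1192
  Σ                 10,137.8489    50,168.4224     327,576.2758
P = 10,137.8489.
Convexity = Σ t(t+1)·PV / [P·(1+y)²] = 327,576.2758 / (10,137.8489 × 1.170724) = 27.60019.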